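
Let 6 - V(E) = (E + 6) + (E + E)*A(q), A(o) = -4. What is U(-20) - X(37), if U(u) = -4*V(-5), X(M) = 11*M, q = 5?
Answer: -267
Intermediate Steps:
V(E) = 7*E (V(E) = 6 - ((E + 6) + (E + E)*(-4)) = 6 - ((6 + E) + (2*E)*(-4)) = 6 - ((6 + E) - 8*E) = 6 - (6 - 7*E) = 6 + (-6 + 7*E) = 7*E)
U(u) = 140 (U(u) = -28*(-5) = -4*(-35) = 140)
U(-20) - X(37) = 140 - 11*37 = 140 - 1*407 = 140 - 407 = -267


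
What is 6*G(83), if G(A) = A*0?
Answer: 0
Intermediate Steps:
G(A) = 0
6*G(83) = 6*0 = 0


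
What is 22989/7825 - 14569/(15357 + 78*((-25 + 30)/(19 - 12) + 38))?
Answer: 2159219018/1006584525 ≈ 2.1451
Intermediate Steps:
22989/7825 - 14569/(15357 + 78*((-25 + 30)/(19 - 12) + 38)) = 22989*(1/7825) - 14569/(15357 + 78*(5/7 + 38)) = 22989/7825 - 14569/(15357 + 78*(5*(⅐) + 38)) = 22989/7825 - 14569/(15357 + 78*(5/7 + 38)) = 22989/7825 - 14569/(15357 + 78*(271/7)) = 22989/7825 - 14569/(15357 + 21138/7) = 22989/7825 - 14569/128637/7 = 22989/7825 - 14569*7/128637 = 22989/7825 - 101983/128637 = 2159219018/1006584525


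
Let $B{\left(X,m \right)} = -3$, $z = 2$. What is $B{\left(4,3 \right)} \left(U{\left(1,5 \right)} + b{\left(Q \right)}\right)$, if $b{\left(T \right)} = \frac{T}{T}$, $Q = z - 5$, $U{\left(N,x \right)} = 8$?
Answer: $-27$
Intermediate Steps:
$Q = -3$ ($Q = 2 - 5 = -3$)
$b{\left(T \right)} = 1$
$B{\left(4,3 \right)} \left(U{\left(1,5 \right)} + b{\left(Q \right)}\right) = - 3 \left(8 + 1\right) = \left(-3\right) 9 = -27$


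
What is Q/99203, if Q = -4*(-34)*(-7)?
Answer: -952/99203 ≈ -0.0095965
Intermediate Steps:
Q = -952 (Q = 136*(-7) = -952)
Q/99203 = -952/99203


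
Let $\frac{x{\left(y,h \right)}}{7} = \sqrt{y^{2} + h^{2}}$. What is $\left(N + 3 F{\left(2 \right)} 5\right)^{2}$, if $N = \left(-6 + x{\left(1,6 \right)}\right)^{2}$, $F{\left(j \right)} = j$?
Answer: $3791713 - 315672 \sqrt{37} \approx 1.8716 \cdot 10^{6}$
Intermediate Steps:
$x{\left(y,h \right)} = 7 \sqrt{h^{2} + y^{2}}$ ($x{\left(y,h \right)} = 7 \sqrt{y^{2} + h^{2}} = 7 \sqrt{h^{2} + y^{2}}$)
$N = \left(-6 + 7 \sqrt{37}\right)^{2}$ ($N = \left(-6 + 7 \sqrt{6^{2} + 1^{2}}\right)^{2} = \left(-6 + 7 \sqrt{36 + 1}\right)^{2} = \left(-6 + 7 \sqrt{37}\right)^{2} \approx 1338.0$)
$\left(N + 3 F{\left(2 \right)} 5\right)^{2} = \left(\left(1849 - 84 \sqrt{37}\right) + 3 \cdot 2 \cdot 5\right)^{2} = \left(\left(1849 - 84 \sqrt{37}\right) + 6 \cdot 5\right)^{2} = \left(\left(1849 - 84 \sqrt{37}\right) + 30\right)^{2} = \left(1879 - 84 \sqrt{37}\right)^{2}$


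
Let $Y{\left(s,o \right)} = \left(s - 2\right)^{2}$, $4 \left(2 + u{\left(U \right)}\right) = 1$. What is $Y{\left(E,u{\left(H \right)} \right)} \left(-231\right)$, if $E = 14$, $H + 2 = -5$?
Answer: $-33264$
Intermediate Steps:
$H = -7$ ($H = -2 - 5 = -7$)
$u{\left(U \right)} = - \frac{7}{4}$ ($u{\left(U \right)} = -2 + \frac{1}{4} \cdot 1 = -2 + \frac{1}{4} = - \frac{7}{4}$)
$Y{\left(s,o \right)} = \left(-2 + s\right)^{2}$
$Y{\left(E,u{\left(H \right)} \right)} \left(-231\right) = \left(-2 + 14\right)^{2} \left(-231\right) = 12^{2} \left(-231\right) = 144 \left(-231\right) = -33264$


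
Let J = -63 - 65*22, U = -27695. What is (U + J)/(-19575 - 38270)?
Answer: 29188/57845 ≈ 0.50459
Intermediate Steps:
J = -1493 (J = -63 - 1430 = -1493)
(U + J)/(-19575 - 38270) = (-27695 - 1493)/(-19575 - 38270) = -29188/(-57845) = -29188*(-1/57845) = 29188/57845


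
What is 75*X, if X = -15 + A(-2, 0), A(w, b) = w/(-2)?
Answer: -1050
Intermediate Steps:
A(w, b) = -w/2 (A(w, b) = w*(-1/2) = -w/2)
X = -14 (X = -15 - 1/2*(-2) = -15 + 1 = -14)
75*X = 75*(-14) = -1050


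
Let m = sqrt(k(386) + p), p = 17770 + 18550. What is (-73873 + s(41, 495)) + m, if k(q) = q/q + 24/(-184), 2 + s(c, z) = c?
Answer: -73834 + 6*sqrt(533715)/23 ≈ -73643.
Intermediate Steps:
s(c, z) = -2 + c
p = 36320
k(q) = 20/23 (k(q) = 1 + 24*(-1/184) = 1 - 3/23 = 20/23)
m = 6*sqrt(533715)/23 (m = sqrt(20/23 + 36320) = sqrt(835380/23) = 6*sqrt(533715)/23 ≈ 190.58)
(-73873 + s(41, 495)) + m = (-73873 + (-2 + 41)) + 6*sqrt(533715)/23 = (-73873 + 39) + 6*sqrt(533715)/23 = -73834 + 6*sqrt(533715)/23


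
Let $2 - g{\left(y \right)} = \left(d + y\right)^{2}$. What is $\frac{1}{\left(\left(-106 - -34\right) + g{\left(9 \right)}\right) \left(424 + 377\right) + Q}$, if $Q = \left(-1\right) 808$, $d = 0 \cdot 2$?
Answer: $- \frac{1}{121759} \approx -8.2129 \cdot 10^{-6}$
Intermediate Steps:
$d = 0$
$Q = -808$
$g{\left(y \right)} = 2 - y^{2}$ ($g{\left(y \right)} = 2 - \left(0 + y\right)^{2} = 2 - y^{2}$)
$\frac{1}{\left(\left(-106 - -34\right) + g{\left(9 \right)}\right) \left(424 + 377\right) + Q} = \frac{1}{\left(\left(-106 - -34\right) + \left(2 - 9^{2}\right)\right) \left(424 + 377\right) - 808} = \frac{1}{\left(\left(-106 + 34\right) + \left(2 - 81\right)\right) 801 - 808} = \frac{1}{\left(-72 + \left(2 - 81\right)\right) 801 - 808} = \frac{1}{\left(-72 - 79\right) 801 - 808} = \frac{1}{\left(-151\right) 801 - 808} = \frac{1}{-120951 - 808} = \frac{1}{-121759} = - \frac{1}{121759}$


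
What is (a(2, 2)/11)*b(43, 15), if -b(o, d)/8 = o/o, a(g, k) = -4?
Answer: 32/11 ≈ 2.9091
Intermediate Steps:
b(o, d) = -8 (b(o, d) = -8*o/o = -8*1 = -8)
(a(2, 2)/11)*b(43, 15) = -4/11*(-8) = 32/11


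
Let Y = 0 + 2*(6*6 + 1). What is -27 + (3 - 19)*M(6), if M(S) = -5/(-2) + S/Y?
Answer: -2527/37 ≈ -68.297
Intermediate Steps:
Y = 74 (Y = 0 + 2*(36 + 1) = 0 + 2*37 = 0 + 74 = 74)
M(S) = 5/2 + S/74 (M(S) = -5/(-2) + S/74 = -5*(-½) + S*(1/74) = 5/2 + S/74)
-27 + (3 - 19)*M(6) = -27 + (3 - 19)*(5/2 + (1/74)*6) = -27 - 16*(5/2 + 3/37) = -27 - 16*191/74 = -27 - 1528/37 = -2527/37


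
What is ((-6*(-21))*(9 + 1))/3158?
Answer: 630/1579 ≈ 0.39899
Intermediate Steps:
((-6*(-21))*(9 + 1))/3158 = (126*10)*(1/3158) = 1260*(1/3158) = 630/1579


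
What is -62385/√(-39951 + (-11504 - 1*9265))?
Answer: 4159*I*√3795/1012 ≈ 253.17*I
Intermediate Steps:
-62385/√(-39951 + (-11504 - 1*9265)) = -62385/√(-39951 + (-11504 - 9265)) = -62385/√(-39951 - 20769) = -62385*(-I*√3795/15180) = -(-4159)*I*√3795/1012 = 4159*I*√3795/1012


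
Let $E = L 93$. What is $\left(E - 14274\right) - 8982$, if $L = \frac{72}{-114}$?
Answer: $- \frac{442980}{19} \approx -23315.0$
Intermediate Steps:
$L = - \frac{12}{19}$ ($L = 72 \left(- \frac{1}{114}\right) = - \frac{12}{19} \approx -0.63158$)
$E = - \frac{1116}{19}$ ($E = \left(- \frac{12}{19}\right) 93 = - \frac{1116}{19} \approx -58.737$)
$\left(E - 14274\right) - 8982 = \left(- \frac{1116}{19} - 14274\right) - 8982 = - \frac{272322}{19} - 8982 = - \frac{442980}{19}$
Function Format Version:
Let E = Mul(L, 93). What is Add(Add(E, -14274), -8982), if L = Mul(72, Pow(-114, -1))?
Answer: Rational(-442980, 19) ≈ -23315.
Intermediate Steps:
L = Rational(-12, 19) (L = Mul(72, Rational(-1, 114)) = Rational(-12, 19) ≈ -0.63158)
E = Rational(-1116, 19) (E = Mul(Rational(-12, 19), 93) = Rational(-1116, 19) ≈ -58.737)
Add(Add(E, -14274), -8982) = Add(Add(Rational(-1116, 19), -14274), -8982) = Add(Rational(-272322, 19), -8982) = Rational(-442980, 19)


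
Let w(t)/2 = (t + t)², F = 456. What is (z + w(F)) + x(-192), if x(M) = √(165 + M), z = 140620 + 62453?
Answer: 1866561 + 3*I*√3 ≈ 1.8666e+6 + 5.1962*I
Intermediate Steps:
z = 203073
w(t) = 8*t² (w(t) = 2*(t + t)² = 2*(2*t)² = 2*(4*t²) = 8*t²)
(z + w(F)) + x(-192) = (203073 + 8*456²) + √(165 - 192) = (203073 + 8*207936) + √(-27) = (203073 + 1663488) + 3*I*√3 = 1866561 + 3*I*√3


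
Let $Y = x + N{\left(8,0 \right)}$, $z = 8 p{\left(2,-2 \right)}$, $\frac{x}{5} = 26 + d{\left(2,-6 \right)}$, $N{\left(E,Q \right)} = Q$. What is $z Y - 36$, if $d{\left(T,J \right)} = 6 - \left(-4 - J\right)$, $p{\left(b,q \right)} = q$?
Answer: $-2436$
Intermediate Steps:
$d{\left(T,J \right)} = 10 + J$ ($d{\left(T,J \right)} = 6 + \left(4 + J\right) = 10 + J$)
$x = 150$ ($x = 5 \left(26 + \left(10 - 6\right)\right) = 5 \left(26 + 4\right) = 5 \cdot 30 = 150$)
$z = -16$ ($z = 8 \left(-2\right) = -16$)
$Y = 150$ ($Y = 150 + 0 = 150$)
$z Y - 36 = \left(-16\right) 150 - 36 = -2400 - 36 = -2436$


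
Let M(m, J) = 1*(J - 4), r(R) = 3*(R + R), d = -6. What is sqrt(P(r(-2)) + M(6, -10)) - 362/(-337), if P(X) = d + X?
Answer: 362/337 + 4*I*sqrt(2) ≈ 1.0742 + 5.6569*I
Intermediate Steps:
r(R) = 6*R (r(R) = 3*(2*R) = 6*R)
P(X) = -6 + X
M(m, J) = -4 + J (M(m, J) = 1*(-4 + J) = -4 + J)
sqrt(P(r(-2)) + M(6, -10)) - 362/(-337) = sqrt((-6 + 6*(-2)) + (-4 - 10)) - 362/(-337) = sqrt((-6 - 12) - 14) - 362*(-1)/337 = sqrt(-18 - 14) - 1*(-362/337) = sqrt(-32) + 362/337 = 4*I*sqrt(2) + 362/337 = 362/337 + 4*I*sqrt(2)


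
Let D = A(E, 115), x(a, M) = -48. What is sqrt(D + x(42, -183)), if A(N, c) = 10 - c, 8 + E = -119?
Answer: 3*I*sqrt(17) ≈ 12.369*I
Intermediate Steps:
E = -127 (E = -8 - 119 = -127)
D = -105 (D = 10 - 1*115 = 10 - 115 = -105)
sqrt(D + x(42, -183)) = sqrt(-105 - 48) = sqrt(-153) = 3*I*sqrt(17)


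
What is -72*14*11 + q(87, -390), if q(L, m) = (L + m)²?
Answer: 80721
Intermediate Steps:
-72*14*11 + q(87, -390) = -72*14*11 + (87 - 390)² = -1008*11 + (-303)² = -11088 + 91809 = 80721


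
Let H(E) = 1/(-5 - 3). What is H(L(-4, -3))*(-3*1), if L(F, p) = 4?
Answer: 3/8 ≈ 0.37500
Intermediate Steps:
H(E) = -⅛ (H(E) = 1/(-8) = -⅛)
H(L(-4, -3))*(-3*1) = -(-3)/8 = -⅛*(-3) = 3/8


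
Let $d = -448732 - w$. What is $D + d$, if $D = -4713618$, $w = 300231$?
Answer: $-5462581$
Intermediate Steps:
$d = -748963$ ($d = -448732 - 300231 = -748963$)
$D + d = -4713618 - 748963 = -5462581$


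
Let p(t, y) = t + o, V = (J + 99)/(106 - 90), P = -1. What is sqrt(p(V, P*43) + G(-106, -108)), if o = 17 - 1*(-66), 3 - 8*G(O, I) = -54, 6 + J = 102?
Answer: sqrt(1637)/4 ≈ 10.115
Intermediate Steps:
J = 96 (J = -6 + 102 = 96)
G(O, I) = 57/8 (G(O, I) = 3/8 - 1/8*(-54) = 3/8 + 27/4 = 57/8)
V = 195/16 (V = (96 + 99)/(106 - 90) = 195/16 ≈ 12.188)
o = 83 (o = 17 + 66 = 83)
p(t, y) = 83 + t (p(t, y) = t + 83 = 83 + t)
sqrt(p(V, P*43) + G(-106, -108)) = sqrt((83 + 195/16) + 57/8) = sqrt(1523/16 + 57/8) = sqrt(1637/16) = sqrt(1637)/4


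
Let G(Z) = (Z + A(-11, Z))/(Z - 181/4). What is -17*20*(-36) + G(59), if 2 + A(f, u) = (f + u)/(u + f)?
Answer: 673432/55 ≈ 12244.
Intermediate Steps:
A(f, u) = -1 (A(f, u) = -2 + (f + u)/(u + f) = -2 + (f + u)/(f + u) = -2 + 1 = -1)
G(Z) = (-1 + Z)/(-181/4 + Z) (G(Z) = (Z - 1)/(Z - 181/4) = (-1 + Z)/(Z - 181*¼) = (-1 + Z)/(Z - 181/4) = (-1 + Z)/(-181/4 + Z))
-17*20*(-36) + G(59) = -17*20*(-36) + 4*(-1 + 59)/(-181 + 4*59) = -340*(-36) + 4*58/(-181 + 236) = 12240 + 4*58/55 = 12240 + 4*(1/55)*58 = 12240 + 232/55 = 673432/55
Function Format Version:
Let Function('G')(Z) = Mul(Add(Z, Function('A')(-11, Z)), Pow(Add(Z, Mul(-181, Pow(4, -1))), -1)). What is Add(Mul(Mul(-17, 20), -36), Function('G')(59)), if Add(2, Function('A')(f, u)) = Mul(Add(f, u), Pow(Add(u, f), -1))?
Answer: Rational(673432, 55) ≈ 12244.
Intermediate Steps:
Function('A')(f, u) = -1 (Function('A')(f, u) = Add(-2, Mul(Add(f, u), Pow(Add(u, f), -1))) = Add(-2, Mul(Add(f, u), Pow(Add(f, u), -1))) = Add(-2, 1) = -1)
Function('G')(Z) = Mul(Pow(Add(Rational(-181, 4), Z), -1), Add(-1, Z)) (Function('G')(Z) = Mul(Add(Z, -1), Pow(Add(Z, Mul(-181, Pow(4, -1))), -1)) = Mul(Add(-1, Z), Pow(Add(Z, Mul(-181, Rational(1, 4))), -1)) = Mul(Add(-1, Z), Pow(Add(Z, Rational(-181, 4)), -1)) = Mul(Add(-1, Z), Pow(Add(Rational(-181, 4), Z), -1)) = Mul(Pow(Add(Rational(-181, 4), Z), -1), Add(-1, Z)))
Add(Mul(Mul(-17, 20), -36), Function('G')(59)) = Add(Mul(Mul(-17, 20), -36), Mul(4, Pow(Add(-181, Mul(4, 59)), -1), Add(-1, 59))) = Add(Mul(-340, -36), Mul(4, Pow(Add(-181, 236), -1), 58)) = Add(12240, Mul(4, Pow(55, -1), 58)) = Add(12240, Mul(4, Rational(1, 55), 58)) = Add(12240, Rational(232, 55)) = Rational(673432, 55)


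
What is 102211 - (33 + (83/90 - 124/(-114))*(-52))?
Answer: 87451552/855 ≈ 1.0228e+5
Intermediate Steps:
102211 - (33 + (83/90 - 124/(-114))*(-52)) = 102211 - (33 + (83*(1/90) - 124*(-1/114))*(-52)) = 102211 - (33 + (83/90 + 62/57)*(-52)) = 102211 - (33 + (3437/1710)*(-52)) = 102211 - (33 - 89362/855) = 102211 - 1*(-61147/855) = 102211 + 61147/855 = 87451552/855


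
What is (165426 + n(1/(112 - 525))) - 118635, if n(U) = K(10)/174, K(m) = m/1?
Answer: 4070822/87 ≈ 46791.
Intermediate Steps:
K(m) = m (K(m) = m*1 = m)
n(U) = 5/87 (n(U) = 10/174 = 10*(1/174) = 5/87)
(165426 + n(1/(112 - 525))) - 118635 = (165426 + 5/87) - 118635 = 14392067/87 - 118635 = 4070822/87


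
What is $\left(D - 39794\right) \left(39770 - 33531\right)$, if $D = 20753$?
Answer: $-118796799$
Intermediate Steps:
$\left(D - 39794\right) \left(39770 - 33531\right) = \left(20753 - 39794\right) \left(39770 - 33531\right) = \left(-19041\right) 6239 = -118796799$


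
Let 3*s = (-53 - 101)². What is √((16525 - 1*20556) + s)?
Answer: √34869/3 ≈ 62.244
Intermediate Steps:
s = 23716/3 (s = (-53 - 101)²/3 = (⅓)*(-154)² = (⅓)*23716 = 23716/3 ≈ 7905.3)
√((16525 - 1*20556) + s) = √((16525 - 1*20556) + 23716/3) = √((16525 - 20556) + 23716/3) = √(-4031 + 23716/3) = √(11623/3) = √34869/3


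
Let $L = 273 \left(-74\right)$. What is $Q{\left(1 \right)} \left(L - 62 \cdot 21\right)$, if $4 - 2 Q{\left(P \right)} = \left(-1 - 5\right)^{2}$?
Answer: $344064$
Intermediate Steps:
$Q{\left(P \right)} = -16$ ($Q{\left(P \right)} = 2 - \frac{\left(-1 - 5\right)^{2}}{2} = 2 - \frac{\left(-6\right)^{2}}{2} = 2 - 18 = -16$)
$L = -20202$
$Q{\left(1 \right)} \left(L - 62 \cdot 21\right) = - 16 \left(-20202 - 62 \cdot 21\right) = - 16 \left(-20202 - 1302\right) = \left(-16\right) \left(-21504\right) = 344064$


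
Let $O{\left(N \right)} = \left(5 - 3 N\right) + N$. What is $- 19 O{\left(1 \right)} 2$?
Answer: $-114$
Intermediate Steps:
$O{\left(N \right)} = 5 - 2 N$
$- 19 O{\left(1 \right)} 2 = - 19 \left(5 - 2\right) 2 = \left(-19\right) 3 \cdot 2 = \left(-57\right) 2 = -114$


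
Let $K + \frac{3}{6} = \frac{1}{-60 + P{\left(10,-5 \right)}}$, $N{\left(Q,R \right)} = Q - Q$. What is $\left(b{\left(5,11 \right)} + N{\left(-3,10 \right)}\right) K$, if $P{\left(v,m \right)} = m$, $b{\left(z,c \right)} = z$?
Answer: $- \frac{67}{26} \approx -2.5769$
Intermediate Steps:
$N{\left(Q,R \right)} = 0$
$K = - \frac{67}{130}$ ($K = - \frac{1}{2} + \frac{1}{-60 - 5} = - \frac{1}{2} + \frac{1}{-65} = - \frac{1}{2} - \frac{1}{65} = - \frac{67}{130} \approx -0.51538$)
$\left(b{\left(5,11 \right)} + N{\left(-3,10 \right)}\right) K = \left(5 + 0\right) \left(- \frac{67}{130}\right) = 5 \left(- \frac{67}{130}\right) = - \frac{67}{26}$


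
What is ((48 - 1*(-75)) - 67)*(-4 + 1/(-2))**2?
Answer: 1134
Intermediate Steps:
((48 - 1*(-75)) - 67)*(-4 + 1/(-2))**2 = ((48 + 75) - 67)*(-4 - 1/2)**2 = (123 - 67)*(-9/2)**2 = 56*(81/4) = 1134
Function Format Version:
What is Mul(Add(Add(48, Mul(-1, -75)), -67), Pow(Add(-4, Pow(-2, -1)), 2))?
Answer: 1134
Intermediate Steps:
Mul(Add(Add(48, Mul(-1, -75)), -67), Pow(Add(-4, Pow(-2, -1)), 2)) = Mul(Add(Add(48, 75), -67), Pow(Add(-4, Rational(-1, 2)), 2)) = Mul(Add(123, -67), Pow(Rational(-9, 2), 2)) = Mul(56, Rational(81, 4)) = 1134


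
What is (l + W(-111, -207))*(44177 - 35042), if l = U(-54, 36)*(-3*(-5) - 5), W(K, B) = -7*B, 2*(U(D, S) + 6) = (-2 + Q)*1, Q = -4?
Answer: 12414465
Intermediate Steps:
U(D, S) = -9 (U(D, S) = -6 + ((-2 - 4)*1)/2 = -6 + (-6*1)/2 = -6 + (½)*(-6) = -6 - 3 = -9)
l = -90 (l = -9*(-3*(-5) - 5) = -9*(15 - 5) = -9*10 = -90)
(l + W(-111, -207))*(44177 - 35042) = (-90 - 7*(-207))*(44177 - 35042) = (-90 + 1449)*9135 = 1359*9135 = 12414465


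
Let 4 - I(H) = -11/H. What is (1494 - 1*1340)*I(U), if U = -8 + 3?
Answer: 1386/5 ≈ 277.20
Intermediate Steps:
U = -5
I(H) = 4 + 11/H (I(H) = 4 - (-11)/H = 4 + 11/H)
(1494 - 1*1340)*I(U) = (1494 - 1*1340)*(4 + 11/(-5)) = (1494 - 1340)*(4 + 11*(-1/5)) = 154*(4 - 11/5) = 154*(9/5) = 1386/5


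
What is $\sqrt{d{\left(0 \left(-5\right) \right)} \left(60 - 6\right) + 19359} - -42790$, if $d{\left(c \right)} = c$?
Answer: $42790 + 9 \sqrt{239} \approx 42929.0$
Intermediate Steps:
$\sqrt{d{\left(0 \left(-5\right) \right)} \left(60 - 6\right) + 19359} - -42790 = \sqrt{0 \left(-5\right) \left(60 - 6\right) + 19359} - -42790 = \sqrt{0 \cdot 54 + 19359} + 42790 = \sqrt{0 + 19359} + 42790 = \sqrt{19359} + 42790 = 9 \sqrt{239} + 42790 = 42790 + 9 \sqrt{239}$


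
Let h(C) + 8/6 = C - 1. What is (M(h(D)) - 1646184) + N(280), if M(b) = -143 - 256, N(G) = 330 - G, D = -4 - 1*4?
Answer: -1646533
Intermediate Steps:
D = -8 (D = -4 - 4 = -8)
h(C) = -7/3 + C (h(C) = -4/3 + (C - 1) = -4/3 + (-1 + C) = -7/3 + C)
M(b) = -399
(M(h(D)) - 1646184) + N(280) = (-399 - 1646184) + (330 - 1*280) = -1646583 + (330 - 280) = -1646583 + 50 = -1646533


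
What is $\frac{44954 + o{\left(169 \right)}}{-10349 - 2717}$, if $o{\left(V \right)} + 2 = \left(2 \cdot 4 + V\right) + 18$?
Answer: $- \frac{45147}{13066} \approx -3.4553$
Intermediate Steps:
$o{\left(V \right)} = 24 + V$ ($o{\left(V \right)} = -2 + \left(\left(2 \cdot 4 + V\right) + 18\right) = -2 + \left(\left(8 + V\right) + 18\right) = -2 + \left(26 + V\right) = 24 + V$)
$\frac{44954 + o{\left(169 \right)}}{-10349 - 2717} = \frac{44954 + \left(24 + 169\right)}{-10349 - 2717} = \frac{44954 + 193}{-13066} = 45147 \left(- \frac{1}{13066}\right) = - \frac{45147}{13066}$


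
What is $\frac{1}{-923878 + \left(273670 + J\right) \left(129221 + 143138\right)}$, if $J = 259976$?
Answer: $\frac{1}{145342367036} \approx 6.8803 \cdot 10^{-12}$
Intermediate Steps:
$\frac{1}{-923878 + \left(273670 + J\right) \left(129221 + 143138\right)} = \frac{1}{-923878 + \left(273670 + 259976\right) \left(129221 + 143138\right)} = \frac{1}{-923878 + 533646 \cdot 272359} = \frac{1}{-923878 + 145343290914} = \frac{1}{145342367036}$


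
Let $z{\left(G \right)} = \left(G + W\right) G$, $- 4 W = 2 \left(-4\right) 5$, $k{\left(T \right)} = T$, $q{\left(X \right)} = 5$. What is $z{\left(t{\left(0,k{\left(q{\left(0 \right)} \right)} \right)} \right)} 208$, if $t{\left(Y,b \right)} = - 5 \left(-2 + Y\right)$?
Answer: $41600$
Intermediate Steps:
$W = 10$ ($W = - \frac{2 \left(-4\right) 5}{4} = - \frac{\left(-8\right) 5}{4} = \left(- \frac{1}{4}\right) \left(-40\right) = 10$)
$t{\left(Y,b \right)} = 10 - 5 Y$
$z{\left(G \right)} = G \left(10 + G\right)$ ($z{\left(G \right)} = \left(G + 10\right) G = \left(10 + G\right) G = G \left(10 + G\right)$)
$z{\left(t{\left(0,k{\left(q{\left(0 \right)} \right)} \right)} \right)} 208 = \left(10 - 0\right) \left(10 + \left(10 - 0\right)\right) 208 = \left(10 + 0\right) \left(10 + \left(10 + 0\right)\right) 208 = 10 \left(10 + 10\right) 208 = 10 \cdot 20 \cdot 208 = 200 \cdot 208 = 41600$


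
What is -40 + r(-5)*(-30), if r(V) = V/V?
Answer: -70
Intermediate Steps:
r(V) = 1
-40 + r(-5)*(-30) = -40 + 1*(-30) = -40 - 30 = -70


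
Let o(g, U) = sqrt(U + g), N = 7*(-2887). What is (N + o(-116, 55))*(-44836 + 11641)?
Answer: 670837755 - 33195*I*sqrt(61) ≈ 6.7084e+8 - 2.5926e+5*I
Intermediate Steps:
N = -20209
(N + o(-116, 55))*(-44836 + 11641) = (-20209 + sqrt(55 - 116))*(-44836 + 11641) = (-20209 + sqrt(-61))*(-33195) = (-20209 + I*sqrt(61))*(-33195) = 670837755 - 33195*I*sqrt(61)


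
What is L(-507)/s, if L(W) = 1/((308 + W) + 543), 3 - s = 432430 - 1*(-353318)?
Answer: -1/270296280 ≈ -3.6996e-9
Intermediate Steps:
s = -785745 (s = 3 - (432430 - 1*(-353318)) = 3 - (432430 + 353318) = 3 - 1*785748 = 3 - 785748 = -785745)
L(W) = 1/(851 + W)
L(-507)/s = 1/((851 - 507)*(-785745)) = -1/785745/344 = (1/344)*(-1/785745) = -1/270296280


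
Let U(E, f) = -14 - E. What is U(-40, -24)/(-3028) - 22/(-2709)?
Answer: -1909/4101426 ≈ -0.00046545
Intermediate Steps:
U(-40, -24)/(-3028) - 22/(-2709) = (-14 - 1*(-40))/(-3028) - 22/(-2709) = (-14 + 40)*(-1/3028) - 22*(-1/2709) = 26*(-1/3028) + 22/2709 = -13/1514 + 22/2709 = -1909/4101426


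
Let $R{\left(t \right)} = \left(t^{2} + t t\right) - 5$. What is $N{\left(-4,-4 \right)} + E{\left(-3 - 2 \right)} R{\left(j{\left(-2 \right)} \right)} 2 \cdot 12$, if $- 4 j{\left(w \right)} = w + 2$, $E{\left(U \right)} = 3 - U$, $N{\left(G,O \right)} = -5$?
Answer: $-965$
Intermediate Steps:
$j{\left(w \right)} = - \frac{1}{2} - \frac{w}{4}$ ($j{\left(w \right)} = - \frac{w + 2}{4} = - \frac{2 + w}{4} = - \frac{1}{2} - \frac{w}{4}$)
$R{\left(t \right)} = -5 + 2 t^{2}$ ($R{\left(t \right)} = \left(t^{2} + t^{2}\right) - 5 = 2 t^{2} - 5 = -5 + 2 t^{2}$)
$N{\left(-4,-4 \right)} + E{\left(-3 - 2 \right)} R{\left(j{\left(-2 \right)} \right)} 2 \cdot 12 = -5 + \left(3 - \left(-3 - 2\right)\right) \left(-5 + 2 \left(- \frac{1}{2} - - \frac{1}{2}\right)^{2}\right) 2 \cdot 12 = -5 + \left(3 - \left(-3 - 2\right)\right) \left(-5 + 2 \left(- \frac{1}{2} + \frac{1}{2}\right)^{2}\right) 24 = -5 + \left(3 - -5\right) \left(-5 + 2 \cdot 0^{2}\right) 24 = -5 + \left(3 + 5\right) \left(-5 + 2 \cdot 0\right) 24 = -5 + 8 \left(-5 + 0\right) 24 = -5 + 8 \left(-5\right) 24 = -5 - 960 = -965$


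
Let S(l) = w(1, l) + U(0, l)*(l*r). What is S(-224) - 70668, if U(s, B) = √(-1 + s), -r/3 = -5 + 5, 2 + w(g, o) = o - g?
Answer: -70895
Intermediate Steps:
w(g, o) = -2 + o - g (w(g, o) = -2 + (o - g) = -2 + o - g)
r = 0 (r = -3*(-5 + 5) = -3*0 = 0)
S(l) = -3 + l (S(l) = (-2 + l - 1*1) + √(-1 + 0)*(l*0) = (-2 + l - 1) + √(-1)*0 = (-3 + l) + I*0 = (-3 + l) + 0 = -3 + l)
S(-224) - 70668 = (-3 - 224) - 70668 = -227 - 70668 = -70895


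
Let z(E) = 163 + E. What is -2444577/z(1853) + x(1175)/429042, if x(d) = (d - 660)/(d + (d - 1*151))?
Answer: -128131601348407/105667896096 ≈ -1212.6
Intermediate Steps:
x(d) = (-660 + d)/(-151 + 2*d) (x(d) = (-660 + d)/(d + (d - 151)) = (-660 + d)/(d + (-151 + d)) = (-660 + d)/(-151 + 2*d))
-2444577/z(1853) + x(1175)/429042 = -2444577/(163 + 1853) + ((-660 + 1175)/(-151 + 2*1175))/429042 = -2444577/2016 + (515/(-151 + 2350))*(1/429042) = -2444577*1/2016 + (515/2199)*(1/429042) = -814859/672 + ((1/2199)*515)*(1/429042) = -814859/672 + (515/2199)*(1/429042) = -814859/672 + 515/943463358 = -128131601348407/105667896096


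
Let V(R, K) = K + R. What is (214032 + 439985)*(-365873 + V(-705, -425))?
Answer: -240026201051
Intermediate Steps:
(214032 + 439985)*(-365873 + V(-705, -425)) = (214032 + 439985)*(-365873 + (-425 - 705)) = 654017*(-365873 - 1130) = 654017*(-367003) = -240026201051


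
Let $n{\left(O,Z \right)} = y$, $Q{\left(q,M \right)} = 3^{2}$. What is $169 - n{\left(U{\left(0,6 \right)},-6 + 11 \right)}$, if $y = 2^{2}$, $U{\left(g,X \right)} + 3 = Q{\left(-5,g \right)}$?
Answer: $165$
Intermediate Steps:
$Q{\left(q,M \right)} = 9$
$U{\left(g,X \right)} = 6$ ($U{\left(g,X \right)} = -3 + 9 = 6$)
$y = 4$
$n{\left(O,Z \right)} = 4$
$169 - n{\left(U{\left(0,6 \right)},-6 + 11 \right)} = 169 - 4 = 165$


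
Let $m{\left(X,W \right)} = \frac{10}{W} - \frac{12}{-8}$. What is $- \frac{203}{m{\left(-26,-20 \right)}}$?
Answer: $-203$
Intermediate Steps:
$m{\left(X,W \right)} = \frac{3}{2} + \frac{10}{W}$ ($m{\left(X,W \right)} = \frac{10}{W} - - \frac{3}{2} = \frac{10}{W} + \frac{3}{2} = \frac{3}{2} + \frac{10}{W}$)
$- \frac{203}{m{\left(-26,-20 \right)}} = - \frac{203}{\frac{3}{2} + \frac{10}{-20}} = - \frac{203}{\frac{3}{2} + 10 \left(- \frac{1}{20}\right)} = - \frac{203}{\frac{3}{2} - \frac{1}{2}} = - \frac{203}{1} = \left(-203\right) 1 = -203$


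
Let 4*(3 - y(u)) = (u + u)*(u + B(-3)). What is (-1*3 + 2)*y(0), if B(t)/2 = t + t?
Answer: -3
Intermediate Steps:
B(t) = 4*t (B(t) = 2*(t + t) = 2*(2*t) = 4*t)
y(u) = 3 - u*(-12 + u)/2 (y(u) = 3 - (u + u)*(u + 4*(-3))/4 = 3 - 2*u*(u - 12)/4 = 3 - 2*u*(-12 + u)/4 = 3 - u*(-12 + u)/2)
(-1*3 + 2)*y(0) = (-1*3 + 2)*(3 + 6*0 - 1/2*0**2) = (-3 + 2)*(3 + 0 - 1/2*0) = -(3 + 0 + 0) = -1*3 = -3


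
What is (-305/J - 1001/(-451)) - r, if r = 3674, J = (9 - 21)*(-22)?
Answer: -39755857/10824 ≈ -3672.9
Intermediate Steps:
J = 264 (J = -12*(-22) = 264)
(-305/J - 1001/(-451)) - r = (-305/264 - 1001/(-451)) - 1*3674 = (-305*1/264 - 1001*(-1/451)) - 3674 = (-305/264 + 91/41) - 3674 = 11519/10824 - 3674 = -39755857/10824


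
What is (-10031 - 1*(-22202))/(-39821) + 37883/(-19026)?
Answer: -1740104389/757634346 ≈ -2.2968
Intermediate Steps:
(-10031 - 1*(-22202))/(-39821) + 37883/(-19026) = (-10031 + 22202)*(-1/39821) + 37883*(-1/19026) = 12171*(-1/39821) - 37883/19026 = -12171/39821 - 37883/19026 = -1740104389/757634346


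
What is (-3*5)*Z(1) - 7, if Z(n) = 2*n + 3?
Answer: -82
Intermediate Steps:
Z(n) = 3 + 2*n
(-3*5)*Z(1) - 7 = (-3*5)*(3 + 2*1) - 7 = -15*(3 + 2) - 7 = -15*5 - 7 = -75 - 7 = -82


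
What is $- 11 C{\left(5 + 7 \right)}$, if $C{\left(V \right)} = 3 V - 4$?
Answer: $-352$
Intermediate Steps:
$C{\left(V \right)} = -4 + 3 V$
$- 11 C{\left(5 + 7 \right)} = - 11 \left(-4 + 3 \left(5 + 7\right)\right) = - 11 \left(-4 + 3 \cdot 12\right) = - 11 \left(-4 + 36\right) = \left(-11\right) 32 = -352$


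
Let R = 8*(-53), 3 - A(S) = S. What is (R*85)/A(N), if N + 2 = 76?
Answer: 36040/71 ≈ 507.61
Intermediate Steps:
N = 74 (N = -2 + 76 = 74)
A(S) = 3 - S
R = -424
(R*85)/A(N) = (-424*85)/(3 - 1*74) = -36040/(3 - 74) = -36040/(-71) = -36040*(-1/71) = 36040/71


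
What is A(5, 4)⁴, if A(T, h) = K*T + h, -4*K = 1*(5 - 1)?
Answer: 1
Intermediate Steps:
K = -1 (K = -(5 - 1)/4 = -4/4 = -¼*4 = -1)
A(T, h) = h - T (A(T, h) = -T + h = h - T)
A(5, 4)⁴ = (4 - 1*5)⁴ = (4 - 5)⁴ = (-1)⁴ = 1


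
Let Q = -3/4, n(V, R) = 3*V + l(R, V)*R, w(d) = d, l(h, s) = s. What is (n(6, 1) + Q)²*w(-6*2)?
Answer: -25947/4 ≈ -6486.8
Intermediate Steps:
n(V, R) = 3*V + R*V (n(V, R) = 3*V + V*R = 3*V + R*V)
Q = -¾ (Q = -3*¼ = -¾ ≈ -0.75000)
(n(6, 1) + Q)²*w(-6*2) = (6*(3 + 1) - ¾)²*(-6*2) = (6*4 - ¾)²*(-12) = (24 - ¾)²*(-12) = (93/4)²*(-12) = (8649/16)*(-12) = -25947/4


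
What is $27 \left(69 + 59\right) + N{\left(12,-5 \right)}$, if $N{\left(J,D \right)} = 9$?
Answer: $3465$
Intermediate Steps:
$27 \left(69 + 59\right) + N{\left(12,-5 \right)} = 27 \left(69 + 59\right) + 9 = 27 \cdot 128 + 9 = 3456 + 9 = 3465$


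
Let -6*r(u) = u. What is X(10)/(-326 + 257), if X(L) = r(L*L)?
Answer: 50/207 ≈ 0.24155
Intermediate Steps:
r(u) = -u/6
X(L) = -L**2/6 (X(L) = -L*L/6 = -L**2/6)
X(10)/(-326 + 257) = (-1/6*10**2)/(-326 + 257) = -1/6*100/(-69) = -50/3*(-1/69) = 50/207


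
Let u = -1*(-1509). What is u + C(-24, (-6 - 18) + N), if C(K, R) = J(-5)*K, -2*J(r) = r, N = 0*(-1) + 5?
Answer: 1449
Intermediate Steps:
N = 5 (N = 0 + 5 = 5)
J(r) = -r/2
C(K, R) = 5*K/2 (C(K, R) = (-½*(-5))*K = 5*K/2)
u = 1509
u + C(-24, (-6 - 18) + N) = 1509 + (5/2)*(-24) = 1509 - 60 = 1449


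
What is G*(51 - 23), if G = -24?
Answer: -672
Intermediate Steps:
G*(51 - 23) = -24*(51 - 23) = -24*28 = -672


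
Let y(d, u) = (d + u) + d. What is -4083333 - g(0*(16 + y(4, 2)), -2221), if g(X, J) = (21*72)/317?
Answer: -1294418073/317 ≈ -4.0833e+6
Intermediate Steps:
y(d, u) = u + 2*d
g(X, J) = 1512/317 (g(X, J) = 1512*(1/317) = 1512/317)
-4083333 - g(0*(16 + y(4, 2)), -2221) = -4083333 - 1*1512/317 = -4083333 - 1512/317 = -1294418073/317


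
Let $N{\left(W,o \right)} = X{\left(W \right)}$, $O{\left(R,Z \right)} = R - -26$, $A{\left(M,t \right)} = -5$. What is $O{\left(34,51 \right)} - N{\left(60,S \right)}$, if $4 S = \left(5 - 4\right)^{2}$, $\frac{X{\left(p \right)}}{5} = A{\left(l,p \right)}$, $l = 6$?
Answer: $85$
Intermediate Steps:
$O{\left(R,Z \right)} = 26 + R$ ($O{\left(R,Z \right)} = R + 26 = 26 + R$)
$X{\left(p \right)} = -25$ ($X{\left(p \right)} = 5 \left(-5\right) = -25$)
$S = \frac{1}{4}$ ($S = \frac{\left(5 - 4\right)^{2}}{4} = \frac{1^{2}}{4} = \frac{1}{4} \cdot 1 = \frac{1}{4} \approx 0.25$)
$N{\left(W,o \right)} = -25$
$O{\left(34,51 \right)} - N{\left(60,S \right)} = \left(26 + 34\right) - -25 = 60 + 25 = 85$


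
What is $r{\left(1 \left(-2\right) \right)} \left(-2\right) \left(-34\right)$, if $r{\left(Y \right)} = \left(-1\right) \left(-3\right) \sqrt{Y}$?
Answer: $204 i \sqrt{2} \approx 288.5 i$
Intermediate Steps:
$r{\left(Y \right)} = 3 \sqrt{Y}$
$r{\left(1 \left(-2\right) \right)} \left(-2\right) \left(-34\right) = 3 \sqrt{1 \left(-2\right)} \left(-2\right) \left(-34\right) = 3 \sqrt{-2} \left(-2\right) \left(-34\right) = 3 i \sqrt{2} \left(-2\right) \left(-34\right) = - 6 i \sqrt{2} \left(-34\right) = 204 i \sqrt{2}$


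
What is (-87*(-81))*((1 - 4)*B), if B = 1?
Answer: -21141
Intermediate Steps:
(-87*(-81))*((1 - 4)*B) = (-87*(-81))*((1 - 4)*1) = 7047*(-3*1) = 7047*(-3) = -21141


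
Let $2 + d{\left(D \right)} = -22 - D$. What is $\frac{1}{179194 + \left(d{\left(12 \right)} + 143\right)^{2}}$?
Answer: $\frac{1}{190643} \approx 5.2454 \cdot 10^{-6}$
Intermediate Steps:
$d{\left(D \right)} = -24 - D$ ($d{\left(D \right)} = -2 - \left(22 + D\right) = -24 - D$)
$\frac{1}{179194 + \left(d{\left(12 \right)} + 143\right)^{2}} = \frac{1}{179194 + \left(\left(-24 - 12\right) + 143\right)^{2}} = \frac{1}{179194 + \left(-36 + 143\right)^{2}} = \frac{1}{179194 + 107^{2}} = \frac{1}{179194 + 11449} = \frac{1}{190643}$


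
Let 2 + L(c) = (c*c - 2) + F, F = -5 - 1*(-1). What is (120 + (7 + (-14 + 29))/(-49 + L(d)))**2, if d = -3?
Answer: 8231161/576 ≈ 14290.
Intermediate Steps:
F = -4 (F = -5 + 1 = -4)
L(c) = -8 + c**2 (L(c) = -2 + ((c*c - 2) - 4) = -2 + ((c**2 - 2) - 4) = -2 + ((-2 + c**2) - 4) = -2 + (-6 + c**2) = -8 + c**2)
(120 + (7 + (-14 + 29))/(-49 + L(d)))**2 = (120 + (7 + (-14 + 29))/(-49 + (-8 + (-3)**2)))**2 = (120 + (7 + 15)/(-49 + (-8 + 9)))**2 = (120 + 22/(-49 + 1))**2 = (120 + 22/(-48))**2 = (120 + 22*(-1/48))**2 = (120 - 11/24)**2 = (2869/24)**2 = 8231161/576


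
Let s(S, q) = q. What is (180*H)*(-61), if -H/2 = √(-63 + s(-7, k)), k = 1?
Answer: 21960*I*√62 ≈ 1.7291e+5*I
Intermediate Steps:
H = -2*I*√62 (H = -2*√(-63 + 1) = -2*I*√62 ≈ -15.748*I)
(180*H)*(-61) = (180*(-2*I*√62))*(-61) = -360*I*√62*(-61) = 21960*I*√62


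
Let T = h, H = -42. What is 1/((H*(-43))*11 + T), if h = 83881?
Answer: 1/103747 ≈ 9.6388e-6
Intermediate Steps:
T = 83881
1/((H*(-43))*11 + T) = 1/(-42*(-43)*11 + 83881) = 1/(1806*11 + 83881) = 1/(19866 + 83881) = 1/103747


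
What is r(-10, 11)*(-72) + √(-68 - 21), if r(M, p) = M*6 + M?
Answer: 5040 + I*√89 ≈ 5040.0 + 9.434*I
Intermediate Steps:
r(M, p) = 7*M (r(M, p) = 6*M + M = 7*M)
r(-10, 11)*(-72) + √(-68 - 21) = (7*(-10))*(-72) + √(-68 - 21) = -70*(-72) + √(-89) = 5040 + I*√89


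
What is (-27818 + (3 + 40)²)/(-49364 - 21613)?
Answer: 25969/70977 ≈ 0.36588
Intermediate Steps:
(-27818 + (3 + 40)²)/(-49364 - 21613) = (-27818 + 43²)/(-70977) = (-27818 + 1849)*(-1/70977) = -25969*(-1/70977) = 25969/70977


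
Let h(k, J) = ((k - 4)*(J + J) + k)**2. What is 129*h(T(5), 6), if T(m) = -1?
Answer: 480009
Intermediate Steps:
h(k, J) = (k + 2*J*(-4 + k))**2 (h(k, J) = ((-4 + k)*(2*J) + k)**2 = (2*J*(-4 + k) + k)**2 = (k + 2*J*(-4 + k))**2)
129*h(T(5), 6) = 129*(-1 - 8*6 + 2*6*(-1))**2 = 129*(-1 - 48 - 12)**2 = 129*(-61)**2 = 129*3721 = 480009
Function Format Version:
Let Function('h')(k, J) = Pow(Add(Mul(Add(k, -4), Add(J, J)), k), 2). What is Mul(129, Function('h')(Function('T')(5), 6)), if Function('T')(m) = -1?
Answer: 480009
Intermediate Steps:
Function('h')(k, J) = Pow(Add(k, Mul(2, J, Add(-4, k))), 2) (Function('h')(k, J) = Pow(Add(Mul(Add(-4, k), Mul(2, J)), k), 2) = Pow(Add(Mul(2, J, Add(-4, k)), k), 2) = Pow(Add(k, Mul(2, J, Add(-4, k))), 2))
Mul(129, Function('h')(Function('T')(5), 6)) = Mul(129, Pow(Add(-1, Mul(-8, 6), Mul(2, 6, -1)), 2)) = Mul(129, Pow(Add(-1, -48, -12), 2)) = Mul(129, Pow(-61, 2)) = Mul(129, 3721) = 480009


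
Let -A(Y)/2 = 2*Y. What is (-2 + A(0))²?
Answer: 4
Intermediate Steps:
A(Y) = -4*Y
(-2 + A(0))² = (-2 - 4*0)² = (-2 + 0)² = (-2)² = 4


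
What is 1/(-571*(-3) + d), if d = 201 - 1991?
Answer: -1/77 ≈ -0.012987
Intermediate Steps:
d = -1790
1/(-571*(-3) + d) = 1/(-571*(-3) - 1790) = 1/(1713 - 1790) = 1/(-77) = -1/77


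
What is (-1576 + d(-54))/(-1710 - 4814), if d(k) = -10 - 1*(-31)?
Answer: 1555/6524 ≈ 0.23835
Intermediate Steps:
d(k) = 21 (d(k) = -10 + 31 = 21)
(-1576 + d(-54))/(-1710 - 4814) = (-1576 + 21)/(-1710 - 4814) = -1555/(-6524) = -1555*(-1/6524) = 1555/6524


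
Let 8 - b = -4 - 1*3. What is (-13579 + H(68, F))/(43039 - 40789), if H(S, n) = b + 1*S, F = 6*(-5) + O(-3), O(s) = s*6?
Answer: -6748/1125 ≈ -5.9982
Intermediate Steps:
O(s) = 6*s
b = 15 (b = 8 - (-4 - 1*3) = 8 - (-4 - 3) = 8 - 1*(-7) = 8 + 7 = 15)
F = -48 (F = 6*(-5) + 6*(-3) = -30 - 18 = -48)
H(S, n) = 15 + S (H(S, n) = 15 + 1*S = 15 + S)
(-13579 + H(68, F))/(43039 - 40789) = (-13579 + (15 + 68))/(43039 - 40789) = (-13579 + 83)/2250 = -13496*1/2250 = -6748/1125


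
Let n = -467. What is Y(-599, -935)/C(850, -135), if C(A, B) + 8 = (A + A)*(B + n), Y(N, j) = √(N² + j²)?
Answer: -√1233026/1023408 ≈ -0.0010850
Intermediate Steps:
C(A, B) = -8 + 2*A*(-467 + B) (C(A, B) = -8 + (A + A)*(B - 467) = -8 + (2*A)*(-467 + B) = -8 + 2*A*(-467 + B))
Y(-599, -935)/C(850, -135) = √((-599)² + (-935)²)/(-8 - 934*850 + 2*850*(-135)) = √(358801 + 874225)/(-8 - 793900 - 229500) = √1233026/(-1023408) = √1233026*(-1/1023408) = -√1233026/1023408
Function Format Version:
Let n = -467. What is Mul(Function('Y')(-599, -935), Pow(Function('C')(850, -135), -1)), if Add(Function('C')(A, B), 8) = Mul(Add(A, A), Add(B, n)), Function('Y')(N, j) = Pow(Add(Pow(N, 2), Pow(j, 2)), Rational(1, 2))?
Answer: Mul(Rational(-1, 1023408), Pow(1233026, Rational(1, 2))) ≈ -0.0010850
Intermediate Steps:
Function('C')(A, B) = Add(-8, Mul(2, A, Add(-467, B))) (Function('C')(A, B) = Add(-8, Mul(Add(A, A), Add(B, -467))) = Add(-8, Mul(Mul(2, A), Add(-467, B))) = Add(-8, Mul(2, A, Add(-467, B))))
Mul(Function('Y')(-599, -935), Pow(Function('C')(850, -135), -1)) = Mul(Pow(Add(Pow(-599, 2), Pow(-935, 2)), Rational(1, 2)), Pow(Add(-8, Mul(-934, 850), Mul(2, 850, -135)), -1)) = Mul(Pow(Add(358801, 874225), Rational(1, 2)), Pow(Add(-8, -793900, -229500), -1)) = Mul(Pow(1233026, Rational(1, 2)), Pow(-1023408, -1)) = Mul(Pow(1233026, Rational(1, 2)), Rational(-1, 1023408)) = Mul(Rational(-1, 1023408), Pow(1233026, Rational(1, 2)))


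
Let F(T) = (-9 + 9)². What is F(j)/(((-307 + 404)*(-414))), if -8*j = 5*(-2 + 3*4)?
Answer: 0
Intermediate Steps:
j = -25/4 (j = -5*(-2 + 3*4)/8 = -5*(-2 + 12)/8 = -5*10/8 = -⅛*50 = -25/4 ≈ -6.2500)
F(T) = 0 (F(T) = 0² = 0)
F(j)/(((-307 + 404)*(-414))) = 0/(((-307 + 404)*(-414))) = 0/((97*(-414))) = 0/(-40158) = 0*(-1/40158) = 0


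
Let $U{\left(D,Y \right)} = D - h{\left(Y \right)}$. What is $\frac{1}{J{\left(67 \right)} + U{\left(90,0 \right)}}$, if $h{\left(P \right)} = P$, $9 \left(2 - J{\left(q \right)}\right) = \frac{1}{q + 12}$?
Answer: $\frac{711}{65411} \approx 0.01087$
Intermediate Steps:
$J{\left(q \right)} = 2 - \frac{1}{9 \left(12 + q\right)}$ ($J{\left(q \right)} = 2 - \frac{1}{9 \left(q + 12\right)} = 2 - \frac{1}{9 \left(12 + q\right)}$)
$U{\left(D,Y \right)} = D - Y$
$\frac{1}{J{\left(67 \right)} + U{\left(90,0 \right)}} = \frac{1}{\frac{215 + 18 \cdot 67}{9 \left(12 + 67\right)} + \left(90 - 0\right)} = \frac{1}{\frac{215 + 1206}{9 \cdot 79} + \left(90 + 0\right)} = \frac{1}{\frac{1}{9} \cdot \frac{1}{79} \cdot 1421 + 90} = \frac{1}{\frac{1421}{711} + 90} = \frac{1}{\frac{65411}{711}} = \frac{711}{65411}$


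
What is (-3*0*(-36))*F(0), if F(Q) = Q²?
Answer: 0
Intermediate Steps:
(-3*0*(-36))*F(0) = (-3*0*(-36))*0² = (0*(-36))*0 = 0*0 = 0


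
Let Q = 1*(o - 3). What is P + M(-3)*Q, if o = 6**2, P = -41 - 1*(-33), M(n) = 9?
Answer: 289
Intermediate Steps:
P = -8 (P = -41 + 33 = -8)
o = 36
Q = 33 (Q = 1*(36 - 3) = 1*33 = 33)
P + M(-3)*Q = -8 + 9*33 = -8 + 297 = 289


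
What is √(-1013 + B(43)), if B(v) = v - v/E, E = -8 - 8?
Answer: I*√15477/4 ≈ 31.102*I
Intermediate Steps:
E = -16
B(v) = 17*v/16 (B(v) = v - v/(-16) = v - v*(-1)/16 = v - (-1)*v/16 = v + v/16 = 17*v/16)
√(-1013 + B(43)) = √(-1013 + (17/16)*43) = √(-1013 + 731/16) = √(-15477/16) = I*√15477/4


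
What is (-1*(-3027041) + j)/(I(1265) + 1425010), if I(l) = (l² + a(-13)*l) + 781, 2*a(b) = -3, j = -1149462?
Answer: 3755158/6048237 ≈ 0.62087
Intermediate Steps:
a(b) = -3/2 (a(b) = (½)*(-3) = -3/2)
I(l) = 781 + l² - 3*l/2 (I(l) = (l² - 3*l/2) + 781 = 781 + l² - 3*l/2)
(-1*(-3027041) + j)/(I(1265) + 1425010) = (-1*(-3027041) - 1149462)/((781 + 1265² - 3/2*1265) + 1425010) = (3027041 - 1149462)/((781 + 1600225 - 3795/2) + 1425010) = 1877579/(3198217/2 + 1425010) = 1877579/(6048237/2) = 1877579*(2/6048237) = 3755158/6048237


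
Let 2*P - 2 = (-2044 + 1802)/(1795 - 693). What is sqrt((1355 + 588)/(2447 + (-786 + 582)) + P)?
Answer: sqrt(10731429472234)/2471786 ≈ 1.3253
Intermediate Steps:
P = 981/1102 (P = 1 + ((-2044 + 1802)/(1795 - 693))/2 = 1 + (-242/1102)/2 = 1 + (-242*1/1102)/2 = 1 + (1/2)*(-121/551) = 1 - 121/1102 = 981/1102 ≈ 0.89020)
sqrt((1355 + 588)/(2447 + (-786 + 582)) + P) = sqrt((1355 + 588)/(2447 + (-786 + 582)) + 981/1102) = sqrt(1943/(2447 - 204) + 981/1102) = sqrt(1943/2243 + 981/1102) = sqrt(4341569/2471786) = sqrt(10731429472234)/2471786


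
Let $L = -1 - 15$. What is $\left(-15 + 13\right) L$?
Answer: $32$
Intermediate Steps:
$L = -16$ ($L = -1 - 15 = -16$)
$\left(-15 + 13\right) L = \left(-15 + 13\right) \left(-16\right) = \left(-2\right) \left(-16\right) = 32$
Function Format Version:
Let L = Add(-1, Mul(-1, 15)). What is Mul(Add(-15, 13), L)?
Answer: 32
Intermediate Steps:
L = -16 (L = Add(-1, -15) = -16)
Mul(Add(-15, 13), L) = Mul(Add(-15, 13), -16) = Mul(-2, -16) = 32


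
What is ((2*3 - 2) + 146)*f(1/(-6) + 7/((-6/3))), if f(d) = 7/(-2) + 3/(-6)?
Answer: -600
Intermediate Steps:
f(d) = -4 (f(d) = 7*(-½) + 3*(-⅙) = -7/2 - ½ = -4)
((2*3 - 2) + 146)*f(1/(-6) + 7/((-6/3))) = ((2*3 - 2) + 146)*(-4) = ((6 - 2) + 146)*(-4) = (4 + 146)*(-4) = 150*(-4) = -600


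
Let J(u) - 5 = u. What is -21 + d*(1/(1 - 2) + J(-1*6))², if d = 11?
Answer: 23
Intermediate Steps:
J(u) = 5 + u
-21 + d*(1/(1 - 2) + J(-1*6))² = -21 + 11*(1/(1 - 2) + (5 - 1*6))² = -21 + 11*(1/(-1) + (5 - 6))² = -21 + 11*(-1 - 1)² = -21 + 11*(-2)² = -21 + 11*4 = -21 + 44 = 23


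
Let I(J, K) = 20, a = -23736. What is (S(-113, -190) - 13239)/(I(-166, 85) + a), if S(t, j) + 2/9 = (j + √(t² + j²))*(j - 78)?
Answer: -339127/213444 + 67*√48869/5929 ≈ 0.90927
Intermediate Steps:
S(t, j) = -2/9 + (-78 + j)*(j + √(j² + t²)) (S(t, j) = -2/9 + (j + √(t² + j²))*(j - 78) = -2/9 + (j + √(j² + t²))*(-78 + j) = -2/9 + (-78 + j)*(j + √(j² + t²)))
(S(-113, -190) - 13239)/(I(-166, 85) + a) = ((-2/9 + (-190)² - 78*(-190) - 78*√((-190)² + (-113)²) - 190*√((-190)² + (-113)²)) - 13239)/(20 - 23736) = ((-2/9 + 36100 + 14820 - 78*√(36100 + 12769) - 190*√(36100 + 12769)) - 13239)/(-23716) = ((-2/9 + 36100 + 14820 - 78*√48869 - 190*√48869) - 13239)*(-1/23716) = ((458278/9 - 268*√48869) - 13239)*(-1/23716) = (339127/9 - 268*√48869)*(-1/23716) = -339127/213444 + 67*√48869/5929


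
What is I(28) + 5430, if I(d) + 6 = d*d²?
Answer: 27376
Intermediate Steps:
I(d) = -6 + d³ (I(d) = -6 + d*d² = -6 + d³)
I(28) + 5430 = (-6 + 28³) + 5430 = (-6 + 21952) + 5430 = 21946 + 5430 = 27376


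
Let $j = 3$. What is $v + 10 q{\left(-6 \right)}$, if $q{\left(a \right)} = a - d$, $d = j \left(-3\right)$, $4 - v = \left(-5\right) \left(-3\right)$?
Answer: $19$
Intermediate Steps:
$v = -11$ ($v = 4 - \left(-5\right) \left(-3\right) = 4 - 15 = -11$)
$d = -9$ ($d = 3 \left(-3\right) = -9$)
$q{\left(a \right)} = 9 + a$ ($q{\left(a \right)} = a - -9 = a + 9 = 9 + a$)
$v + 10 q{\left(-6 \right)} = -11 + 10 \left(9 - 6\right) = -11 + 10 \cdot 3 = -11 + 30 = 19$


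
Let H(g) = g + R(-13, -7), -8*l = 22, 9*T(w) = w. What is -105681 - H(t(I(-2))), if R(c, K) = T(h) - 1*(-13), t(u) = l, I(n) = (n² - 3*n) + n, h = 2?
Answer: -3804893/36 ≈ -1.0569e+5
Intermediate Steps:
T(w) = w/9
l = -11/4 (l = -⅛*22 = -11/4 ≈ -2.7500)
I(n) = n² - 2*n
t(u) = -11/4
R(c, K) = 119/9 (R(c, K) = (⅑)*2 - 1*(-13) = 2/9 + 13 = 119/9)
H(g) = 119/9 + g (H(g) = g + 119/9 = 119/9 + g)
-105681 - H(t(I(-2))) = -105681 - (119/9 - 11/4) = -105681 - 1*377/36 = -105681 - 377/36 = -3804893/36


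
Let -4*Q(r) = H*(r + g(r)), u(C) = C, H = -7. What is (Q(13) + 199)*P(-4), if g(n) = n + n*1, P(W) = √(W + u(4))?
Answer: 0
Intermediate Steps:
P(W) = √(4 + W) (P(W) = √(W + 4) = √(4 + W))
g(n) = 2*n (g(n) = n + n = 2*n)
Q(r) = 21*r/4 (Q(r) = -(-7)*(r + 2*r)/4 = -(-7)*3*r/4 = -(-21)*r/4 = 21*r/4)
(Q(13) + 199)*P(-4) = ((21/4)*13 + 199)*√(4 - 4) = (273/4 + 199)*√0 = (1069/4)*0 = 0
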